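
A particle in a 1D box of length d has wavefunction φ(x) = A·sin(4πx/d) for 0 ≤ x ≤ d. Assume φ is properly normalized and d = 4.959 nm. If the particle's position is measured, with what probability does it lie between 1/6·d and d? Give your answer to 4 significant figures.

|φ|² is the probability density, so P = ∫_{1/6·d}^{d} |φ|² dx.
Since A² = 1/(d/2), this is the region integral divided by the full normalization integral.
In terms of u = x/d (A² and the length scale cancel between numerator and denominator), P = [∫_{1/6}^{1} sin(4·π·u)^2 du] / [∫_{0}^{1} sin(4·π·u)^2 du].
An antiderivative of sin(4·π·u)^2 is u/2 - sin(4·π·u)·cos(4·π·u)/(8·π); evaluating from 1/6 to 1 gives -√(3)/(32·π) + 5/12, while the full integral is 1/2.
The result is P = -√(3)/(16·π) + 5/6.

P ≈ 0.7989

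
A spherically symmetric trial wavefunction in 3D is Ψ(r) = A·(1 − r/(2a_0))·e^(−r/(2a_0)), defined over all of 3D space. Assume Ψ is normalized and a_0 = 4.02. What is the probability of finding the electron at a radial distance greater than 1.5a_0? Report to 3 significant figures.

P ≈ 0.950

Integrate the radial probability density 4πr²|Ψ|² over r > 1.5a_0.
A² is fixed by ∫₀^∞ 4πr²|Ψ|² dr = 1, i.e. A² = (8·π·a_0^3)^(−1).
Substituting u = r/a_0, A², 4π and the length scale all cancel in the ratio: P = ∫_{1.5}^{∞} u^2·(1 - u/2)^2·e^(-u) du / ∫_{0}^{∞} u^2·(1 - u/2)^2·e^(-u) du.
With ∫ u^2·(1 - u/2)^2·e^(-u) du = -(u^4/4 + u^2 + 2·u + 2)·e^(-u) + C, the region integral is 545·e^(-3/2)/64 and the full one is 2.
Taking the ratio yields P = 0.9500.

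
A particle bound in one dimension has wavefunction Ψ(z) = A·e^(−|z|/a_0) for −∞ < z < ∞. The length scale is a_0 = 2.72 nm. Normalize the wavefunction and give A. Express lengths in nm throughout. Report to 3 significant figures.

A ≈ 0.606 nm^(-1/2)

We need A² ∫|f|² dz = 1, taking the integral from −∞ to ∞.
With ∫₀^∞ z^0 e^(−αz) dz = 0!/α^1, with Ψ = A·e^(−|z|/a_0), the integral evaluates to A²·[a_0].
Hence A² = 1/[a_0].
With a_0 = 2.72: A² = 0.3676 and A = 0.6063.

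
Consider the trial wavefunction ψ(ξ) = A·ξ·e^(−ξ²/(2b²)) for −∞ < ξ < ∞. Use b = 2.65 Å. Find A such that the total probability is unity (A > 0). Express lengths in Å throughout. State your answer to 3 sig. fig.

A ≈ 0.246 Å^(-3/2)

The normalization condition is ∫|ψ|² dξ = 1 from −∞ to ∞.
The integral (without the A² prefactor) comes out to √(π)·b^3/2.
With b = 2.65: A² = 0.06063 and A = 0.2462.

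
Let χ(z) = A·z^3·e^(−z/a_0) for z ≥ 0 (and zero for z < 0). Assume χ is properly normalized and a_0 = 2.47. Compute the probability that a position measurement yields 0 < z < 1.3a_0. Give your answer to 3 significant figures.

|χ|² is the probability density, so P = ∫_{0}^{1.3a_0} |χ|² dz.
Since A² = 1/(45·a_0^7/8), this is the region integral divided by the full normalization integral.
Let u = z/a_0; then A² and the length scale cancel, so P = ∫_{0}^{1.3} u^6·e^(-2·u) du ÷ ∫_{0}^{∞} u^6·e^(-2·u) du.
Using ∫ u^6·e^(-2·u) du = -(4·u^6 + 12·u^5 + 30·u^4 + 60·u^3 + 90·u^2 + 90·u + 45)·e^(-2·u)/8, the numerator is ≈ 0.096582 and the denominator is 45/8.
Evaluating gives P = 0.01717.

P ≈ 0.0172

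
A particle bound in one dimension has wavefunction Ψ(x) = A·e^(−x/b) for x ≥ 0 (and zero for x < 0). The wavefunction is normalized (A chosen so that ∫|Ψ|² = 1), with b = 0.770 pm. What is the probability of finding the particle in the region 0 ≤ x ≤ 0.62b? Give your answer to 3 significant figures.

P ≈ 0.711

The probability is P = ∫ |Ψ|² dx over [0, 0.62b].
With A² fixed by ∫|Ψ|² = 1, i.e. A² = (b/2)^(−1), substitute and integrate.
Let u = x/b; then A² and the length scale cancel, so P = ∫_{0}^{0.62} e^(-2·u) du ÷ ∫_{0}^{∞} e^(-2·u) du.
An antiderivative of e^(-2·u) is -e^(-2·u)/2; evaluating from 0 to 0.62 gives 1/2 - e^(-31/25)/2, while the full integral is 1/2.
Taking the ratio, P = 0.7106.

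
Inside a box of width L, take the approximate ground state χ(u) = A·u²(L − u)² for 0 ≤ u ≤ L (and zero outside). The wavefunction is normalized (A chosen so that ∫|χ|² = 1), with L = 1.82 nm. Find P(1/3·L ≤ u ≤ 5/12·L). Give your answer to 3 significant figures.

P ≈ 0.157

|χ|² is the probability density, so P = ∫_{1/3·L}^{5/12·L} |χ|² du.
Since A² = 1/(L^9/630), this is the region integral divided by the full normalization integral.
In terms of t = u/L (A² and the length scale cancel between numerator and denominator), P = [∫_{1/3}^{5/12} t^4·(1 - t)^4 dt] / [∫_{0}^{1} t^4·(1 - t)^4 dt].
With ∫ t^4·(1 - t)^4 dt = t^5·(70·t^4 - 315·t^3 + 540·t^2 - 420·t + 126)/630 + C, the region integral is ≈ 0.00024997 and the full one is 1/630.
The result is P = 0.1575.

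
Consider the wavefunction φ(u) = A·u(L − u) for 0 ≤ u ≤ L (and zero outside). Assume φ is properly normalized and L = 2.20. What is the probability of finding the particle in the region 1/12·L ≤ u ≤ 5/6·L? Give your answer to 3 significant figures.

P ≈ 0.959

|φ|² is the probability density, so P = ∫_{1/12·L}^{5/6·L} |φ|² du.
The normalization integral ∫|φ|²du over the whole domain equals L^5/30·A², and A² cancels in the ratio.
Let t = u/L; then A² and the length scale cancel, so P = ∫_{1/12}^{5/6} t^2·(1 - t)^2 dt ÷ ∫_{0}^{1} t^2·(1 - t)^2 dt.
With ∫ t^2·(1 - t)^2 dt = t^3·(6·t^2 - 15·t + 10)/30 + C, the region integral is ≈ 0.031981 and the full one is 1/30.
Taking the ratio, P = 4421/4608.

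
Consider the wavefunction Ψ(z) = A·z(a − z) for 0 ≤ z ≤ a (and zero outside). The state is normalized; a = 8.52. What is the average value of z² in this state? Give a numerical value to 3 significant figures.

By definition ⟨z²⟩ = ∫ z^2 |Ψ(z)|² dz.
The ratio of the moment integral to the normalization integral gives ⟨z²⟩ = 2·a^2/7.
Putting a = 8.52 gives 20.74.

⟨z^2⟩ ≈ 20.7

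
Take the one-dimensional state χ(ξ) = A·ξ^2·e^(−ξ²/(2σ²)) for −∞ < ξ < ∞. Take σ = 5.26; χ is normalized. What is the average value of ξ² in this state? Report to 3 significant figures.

The expectation value is the |χ|²-weighted average of ξ^2: ∫ ξ^2|χ|² dξ.
The ratio of the moment integral to the normalization integral gives ⟨ξ²⟩ = 5·σ^2/2.
With σ = 5.26, ⟨ξ^2⟩ = 69.17.

⟨ξ^2⟩ ≈ 69.2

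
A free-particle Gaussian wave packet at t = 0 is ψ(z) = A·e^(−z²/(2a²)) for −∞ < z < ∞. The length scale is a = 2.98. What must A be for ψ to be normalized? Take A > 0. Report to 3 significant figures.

A ≈ 0.435

Normalization requires ∫|ψ|² dz = 1, integrated from −∞ to ∞.
With ψ = A·e^(−z²/(2a²)), the integral evaluates to A²·[√(π)·a].
Hence A² = 1/[√(π)·a].
Substituting a = 2.98 gives A² = 0.1893, so A = 0.4351.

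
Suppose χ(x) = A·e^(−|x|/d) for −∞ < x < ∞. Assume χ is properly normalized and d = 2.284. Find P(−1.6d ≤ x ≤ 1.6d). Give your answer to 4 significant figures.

P = ∫_{−1.6d}^{1.6d} |χ(x)|² dx.
The normalization integral ∫|χ|²dx over the whole domain equals d·A², and A² cancels in the ratio.
Both integrals are even about x = 0, so only the x ≥ 0 halves are needed (the factors of 2 cancel). Substituting u = x/d, A² and the length scale cancel in the ratio: P = ∫_{0}^{1.6} e^(-2·u) du / ∫_{0}^{∞} e^(-2·u) du.
With ∫ e^(-2·u) du = -e^(-2·u)/2 + C, the region integral is 1/2 - e^(-16/5)/2 and the full one is 1/2.
This works out to P = 0.95924.

P ≈ 0.9592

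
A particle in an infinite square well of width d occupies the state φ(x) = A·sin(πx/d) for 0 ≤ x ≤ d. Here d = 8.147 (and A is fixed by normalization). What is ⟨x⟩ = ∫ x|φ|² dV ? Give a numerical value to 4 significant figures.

⟨x⟩ ≈ 4.074

⟨x⟩ = ∫ x |φ|² dx over the full domain.
Since the A² factors cancel between numerator and denominator, ⟨x⟩ = d/2.
With d = 8.147, ⟨x⟩ = 4.0735.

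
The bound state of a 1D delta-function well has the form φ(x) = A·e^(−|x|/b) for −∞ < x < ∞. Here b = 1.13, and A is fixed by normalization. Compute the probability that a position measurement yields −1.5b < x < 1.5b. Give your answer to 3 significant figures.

P ≈ 0.950

P = ∫_{−1.5b}^{1.5b} |φ(x)|² dx.
The normalization integral ∫|φ|²dx over the whole domain equals b·A², and A² cancels in the ratio.
By symmetry take twice the x ≥ 0 contribution in numerator and denominator; the 2's cancel. Substituting u = x/b, A² and the length scale cancel in the ratio: P = ∫_{0}^{1.5} e^(-2·u) du / ∫_{0}^{∞} e^(-2·u) du.
An antiderivative of e^(-2·u) is -e^(-2·u)/2; evaluating from 0 to 1.5 gives 1/2 - e^(-3)/2, while the full integral is 1/2.
Evaluating gives P = 0.9502.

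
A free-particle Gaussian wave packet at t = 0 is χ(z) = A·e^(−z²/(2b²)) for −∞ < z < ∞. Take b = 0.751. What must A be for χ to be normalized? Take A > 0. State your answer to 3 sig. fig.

Require ∫ |χ|² dz = 1 over the whole domain.
With ∫_{−∞}^{∞} z^(2m) e^(−αz²) dz = (2m−1)!!·√π / (2^m α^(m+1/2)), the integral (without the A² prefactor) comes out to √(π)·b.
So A² = (√(π)·b)^(−1).
With b = 0.751: A² = 0.7513 and A = 0.8667.

A ≈ 0.867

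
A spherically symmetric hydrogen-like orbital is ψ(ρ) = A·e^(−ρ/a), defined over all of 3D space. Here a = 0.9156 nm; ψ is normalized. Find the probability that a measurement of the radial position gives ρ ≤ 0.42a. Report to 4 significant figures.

P ≈ 0.05335

Integrate the radial probability density 4πρ²|ψ|² over ρ ≤ 0.42a.
A² is fixed by ∫₀^∞ 4πρ²|ψ|² dρ = 1, i.e. A² = (π·a^3)^(−1).
In terms of u = ρ/a (A², 4π and the length scale all cancel between numerator and denominator), P = [∫_{0}^{0.42} u^2·e^(-2·u) du] / [∫_{0}^{∞} u^2·e^(-2·u) du].
Using ∫ u^2·e^(-2·u) du = -(2·u^2 + 2·u + 1)·e^(-2·u)/4, the numerator is 1/4 - 2741·e^(-21/25)/5000 and the denominator is 1/4.
Taking the ratio yields P = 0.053345.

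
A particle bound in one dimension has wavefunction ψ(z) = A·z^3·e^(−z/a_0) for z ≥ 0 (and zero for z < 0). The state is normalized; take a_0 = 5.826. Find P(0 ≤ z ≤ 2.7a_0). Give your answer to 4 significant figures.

P ≈ 0.2983

|ψ|² is the probability density, so P = ∫_{0}^{2.7a_0} |ψ|² dz.
With A² fixed by ∫|ψ|² = 1, i.e. A² = (45·a_0^7/8)^(−1), substitute and integrate.
Let u = z/a_0; then A² and the length scale cancel, so P = ∫_{0}^{2.7} u^6·e^(-2·u) du ÷ ∫_{0}^{∞} u^6·e^(-2·u) du.
Using ∫ u^6·e^(-2·u) du = -(4·u^6 + 12·u^5 + 30·u^4 + 60·u^3 + 90·u^2 + 90·u + 45)·e^(-2·u)/8, the numerator is ≈ 1.67810 and the denominator is 45/8.
The result is P = 0.29833.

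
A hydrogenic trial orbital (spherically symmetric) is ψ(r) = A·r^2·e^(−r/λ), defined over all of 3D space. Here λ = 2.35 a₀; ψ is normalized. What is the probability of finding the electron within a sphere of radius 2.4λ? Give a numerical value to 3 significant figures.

P ≈ 0.209

Integrate the radial probability density 4πr²|ψ|² over r ≤ 2.4λ.
A² is fixed by ∫₀^∞ 4πr²|ψ|² dr = 1, i.e. A² = (45·π·λ^7/2)^(−1).
Substituting u = r/λ, A², 4π and the length scale all cancel in the ratio: P = ∫_{0}^{2.4} u^6·e^(-2·u) du / ∫_{0}^{∞} u^6·e^(-2·u) du.
An antiderivative of u^6·e^(-2·u) is -(4·u^6 + 12·u^5 + 30·u^4 + 60·u^3 + 90·u^2 + 90·u + 45)·e^(-2·u)/8; evaluating from 0 to 2.4 gives ≈ 1.1767, while the full integral is 45/8.
Taking the ratio yields P = 0.2092.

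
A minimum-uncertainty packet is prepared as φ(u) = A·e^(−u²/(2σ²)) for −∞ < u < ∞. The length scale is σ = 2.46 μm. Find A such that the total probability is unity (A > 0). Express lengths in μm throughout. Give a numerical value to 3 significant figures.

A ≈ 0.479 μm^(-1/2)

Normalization requires ∫|φ|² du = 1, integrated from −∞ to ∞.
With φ = A·e^(−u²/(2σ²)), the integral evaluates to A²·[√(π)·σ].
So A² = (√(π)·σ)^(−1).
With σ = 2.46: A² = 0.2293 and A = 0.4789.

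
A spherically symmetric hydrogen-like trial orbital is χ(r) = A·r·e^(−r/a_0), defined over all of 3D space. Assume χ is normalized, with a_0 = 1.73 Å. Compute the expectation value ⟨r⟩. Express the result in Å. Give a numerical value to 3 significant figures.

The expectation value is the |χ|²-weighted average of r: ∫ r|χ|² 4πr² dr.
Recall ∫₀^∞ r^m e^(−r/β) dr = m!·β^(m+1), evaluating both integrals, ⟨r⟩ = 5·a_0/2.
Putting a_0 = 1.73 gives 4.325.

⟨r⟩ ≈ 4.33 Å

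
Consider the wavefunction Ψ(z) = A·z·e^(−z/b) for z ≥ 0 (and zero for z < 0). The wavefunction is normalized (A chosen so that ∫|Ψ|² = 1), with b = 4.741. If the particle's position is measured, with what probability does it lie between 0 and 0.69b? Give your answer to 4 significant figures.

P ≈ 0.1617

|Ψ|² is the probability density, so P = ∫_{0}^{0.69b} |Ψ|² dz.
Since A² = 1/(b^3/4), this is the region integral divided by the full normalization integral.
Substituting u = z/b, A² and the length scale cancel in the ratio: P = ∫_{0}^{0.69} u^2·e^(-2·u) du / ∫_{0}^{∞} u^2·e^(-2·u) du.
With ∫ u^2·e^(-2·u) du = -(2·u^2 + 2·u + 1)·e^(-2·u)/4 + C, the region integral is ≈ 0.0404225 and the full one is 1/4.
This works out to P = 0.16169.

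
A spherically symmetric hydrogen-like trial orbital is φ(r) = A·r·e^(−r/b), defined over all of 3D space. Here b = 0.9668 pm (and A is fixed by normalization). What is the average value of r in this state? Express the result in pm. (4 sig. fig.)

⟨r⟩ ≈ 2.417 pm

⟨r⟩ = ∫ r |φ|² 4πr² dr over the full domain.
With ∫₀^∞ r^5 e^(−αr) dr = 5!/α^6, since the A² factors cancel between numerator and denominator, ⟨r⟩ = 5·b/2.
With b = 0.9668, ⟨r⟩ = 2.4170.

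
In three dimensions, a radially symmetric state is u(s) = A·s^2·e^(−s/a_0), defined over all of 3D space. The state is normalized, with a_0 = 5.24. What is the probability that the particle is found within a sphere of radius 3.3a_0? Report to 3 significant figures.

With dV = 4πs²ds, the probability is ∫|u|² dV over s ≤ 3.3a_0.
A² is fixed by ∫₀^∞ 4πs²|u|² ds = 1, i.e. A² = (45·π·a_0^7/2)^(−1).
Substituting t = s/a_0, A², 4π and the length scale all cancel in the ratio: P = ∫_{0}^{3.3} t^6·e^(-2·t) dt / ∫_{0}^{∞} t^6·e^(-2·t) dt.
Using ∫ t^6·e^(-2·t) dt = -(4·t^6 + 12·t^5 + 30·t^4 + 60·t^3 + 90·t^2 + 90·t + 45)·e^(-2·t)/8, the numerator is ≈ 2.7515 and the denominator is 45/8.
Taking the ratio yields P = 0.4892.

P ≈ 0.489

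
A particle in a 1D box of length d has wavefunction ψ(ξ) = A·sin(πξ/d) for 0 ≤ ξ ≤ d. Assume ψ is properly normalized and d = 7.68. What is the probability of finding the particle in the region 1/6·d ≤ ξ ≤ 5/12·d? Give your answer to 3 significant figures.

|ψ|² is the probability density, so P = ∫_{1/6·d}^{5/12·d} |ψ|² dξ.
With A² fixed by ∫|ψ|² = 1, i.e. A² = (d/2)^(−1), substitute and integrate.
Let u = ξ/d; then A² and the length scale cancel, so P = ∫_{1/6}^{5/12} sin(π·u)^2 du ÷ ∫_{0}^{1} sin(π·u)^2 du.
An antiderivative of sin(π·u)^2 is u/2 - sin(2·π·u)/(4·π); evaluating from 1/6 to 5/12 gives -1/(8·π) + √(3)/(8·π) + 1/8, while the full integral is 1/2.
This works out to P = (-1 + √(3) + π)/(4·π).

P ≈ 0.308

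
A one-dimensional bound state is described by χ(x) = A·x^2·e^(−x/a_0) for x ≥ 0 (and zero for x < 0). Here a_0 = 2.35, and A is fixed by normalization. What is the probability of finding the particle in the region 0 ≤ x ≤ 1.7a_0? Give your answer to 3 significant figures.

P ≈ 0.256

The probability is P = ∫ |χ|² dx over [0, 1.7a_0].
With A² fixed by ∫|χ|² = 1, i.e. A² = (3·a_0^5/4)^(−1), substitute and integrate.
Let u = x/a_0; then A² and the length scale cancel, so P = ∫_{0}^{1.7} u^4·e^(-2·u) du ÷ ∫_{0}^{∞} u^4·e^(-2·u) du.
An antiderivative of u^4·e^(-2·u) is -(u^4/2 + u^3 + 3·u^2/2 + 3·u/2 + 3/4)·e^(-2·u); evaluating from 0 to 1.7 gives ≈ 0.19186, while the full integral is 3/4.
The result is P = 0.2558.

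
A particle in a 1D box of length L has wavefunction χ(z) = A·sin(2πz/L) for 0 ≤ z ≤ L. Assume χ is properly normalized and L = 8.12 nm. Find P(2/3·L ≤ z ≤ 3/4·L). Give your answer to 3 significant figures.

|χ|² is the probability density, so P = ∫_{2/3·L}^{3/4·L} |χ|² dz.
With A² fixed by ∫|χ|² = 1, i.e. A² = (L/2)^(−1), substitute and integrate.
Substituting u = z/L, A² and the length scale cancel in the ratio: P = ∫_{2/3}^{3/4} sin(2·π·u)^2 du / ∫_{0}^{1} sin(2·π·u)^2 du.
An antiderivative of sin(2·π·u)^2 is u/2 - sin(4·π·u)/(8·π); evaluating from 2/3 to 3/4 gives √(3)/(16·π) + 1/24, while the full integral is 1/2.
Taking the ratio, P = (√(3)/8 + π/12)/π.

P ≈ 0.152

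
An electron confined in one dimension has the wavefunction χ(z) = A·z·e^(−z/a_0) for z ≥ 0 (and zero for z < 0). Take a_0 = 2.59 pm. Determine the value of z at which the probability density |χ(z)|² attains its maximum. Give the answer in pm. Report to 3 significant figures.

z ≈ 2.59 pm

Differentiate |χ(z)|² with respect to z and set to zero.
This gives z = a_0.
With a_0 = 2.59, the most probable position is 2.590 pm.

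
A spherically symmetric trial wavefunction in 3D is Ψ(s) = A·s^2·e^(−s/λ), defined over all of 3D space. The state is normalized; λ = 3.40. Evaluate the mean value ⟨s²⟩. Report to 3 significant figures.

⟨s^2⟩ ≈ 162

By definition ⟨s²⟩ = ∫ s^2 |Ψ(s)|² 4πs² ds.
Evaluating both integrals, ⟨s²⟩ = 14·λ^2.
Putting λ = 3.40 gives 161.8.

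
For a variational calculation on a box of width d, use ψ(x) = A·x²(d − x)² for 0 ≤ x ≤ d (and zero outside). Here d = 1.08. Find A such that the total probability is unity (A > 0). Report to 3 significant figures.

A ≈ 17.8

Require ∫ |ψ|² dx = 1 over the whole domain.
Expanding the polynomial and integrating term by term, ∫|ψ|² dx = A²·(d^9/630).
Hence A² = 1/[d^9/630].
With d = 1.08: A² = 315.2 and A = 17.75.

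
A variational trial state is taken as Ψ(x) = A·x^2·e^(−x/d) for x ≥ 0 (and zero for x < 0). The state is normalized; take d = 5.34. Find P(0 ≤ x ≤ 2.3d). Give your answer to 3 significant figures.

P ≈ 0.487

The probability is P = ∫ |Ψ|² dx over [0, 2.3d].
With A² fixed by ∫|Ψ|² = 1, i.e. A² = (3·d^5/4)^(−1), substitute and integrate.
Let u = x/d; then A² and the length scale cancel, so P = ∫_{0}^{2.3} u^4·e^(-2·u) du ÷ ∫_{0}^{∞} u^4·e^(-2·u) du.
An antiderivative of u^4·e^(-2·u) is -(u^4/2 + u^3 + 3·u^2/2 + 3·u/2 + 3/4)·e^(-2·u); evaluating from 0 to 2.3 gives ≈ 0.36507, while the full integral is 3/4.
Evaluating gives P = 0.4868.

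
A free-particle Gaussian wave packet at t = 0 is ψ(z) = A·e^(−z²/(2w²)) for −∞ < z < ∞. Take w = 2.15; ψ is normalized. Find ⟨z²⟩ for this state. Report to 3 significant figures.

⟨z^2⟩ ≈ 2.31

⟨z²⟩ = ∫ z^2 |ψ|² dz over the full domain.
Evaluating both integrals, ⟨z²⟩ = w^2/2.
With w = 2.15, ⟨z^2⟩ = 2.311.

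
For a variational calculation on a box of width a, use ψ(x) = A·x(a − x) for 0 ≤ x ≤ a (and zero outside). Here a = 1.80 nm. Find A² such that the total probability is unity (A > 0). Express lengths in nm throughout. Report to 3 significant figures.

Normalization requires ∫|ψ|² dx = 1, integrated from 0 to a.
Expanding the polynomial and integrating term by term, with ψ = A·x(a − x), the integral evaluates to A²·[a^5/30].
So A² = (a^5/30)^(−1).
With a = 1.80: A² = 1.588 and A = 1.260.

A^2 ≈ 1.59 nm^(-5)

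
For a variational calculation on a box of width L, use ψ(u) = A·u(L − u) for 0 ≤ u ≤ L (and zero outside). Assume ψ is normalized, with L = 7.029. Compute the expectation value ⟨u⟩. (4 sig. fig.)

⟨u⟩ ≈ 3.515

⟨u⟩ = ∫ u |ψ|² du over the full domain.
Expanding the polynomial and integrating term by term, evaluating both integrals, ⟨u⟩ = L/2.
Putting L = 7.029 gives 3.5145.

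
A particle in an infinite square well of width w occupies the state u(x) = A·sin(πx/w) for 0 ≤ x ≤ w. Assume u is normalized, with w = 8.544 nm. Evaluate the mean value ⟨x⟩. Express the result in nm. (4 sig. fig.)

⟨x⟩ ≈ 4.272 nm

By definition ⟨x⟩ = ∫ x |u(x)|² dx.
With ∫₀^w sin²(nπx/w) dx = w/2, the ratio of the moment integral to the normalization integral gives ⟨x⟩ = w/2.
With w = 8.544, ⟨x⟩ = 4.2720.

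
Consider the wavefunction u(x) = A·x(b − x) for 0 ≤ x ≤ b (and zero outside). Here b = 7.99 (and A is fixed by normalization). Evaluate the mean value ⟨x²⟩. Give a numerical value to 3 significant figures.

⟨x^2⟩ ≈ 18.2

⟨x²⟩ = ∫ x^2 |u|² dx over the full domain.
Expanding the polynomial and integrating term by term, evaluating both integrals, ⟨x²⟩ = 2·b^2/7.
Putting b = 7.99 gives 18.24.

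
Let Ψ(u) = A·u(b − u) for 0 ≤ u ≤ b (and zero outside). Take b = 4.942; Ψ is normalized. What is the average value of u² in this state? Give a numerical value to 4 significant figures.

The expectation value is the |Ψ|²-weighted average of u^2: ∫ u^2|Ψ|² du.
Expanding the polynomial and integrating term by term, since the A² factors cancel between numerator and denominator, ⟨u²⟩ = 2·b^2/7.
Putting b = 4.942 gives 6.9781.

⟨u^2⟩ ≈ 6.978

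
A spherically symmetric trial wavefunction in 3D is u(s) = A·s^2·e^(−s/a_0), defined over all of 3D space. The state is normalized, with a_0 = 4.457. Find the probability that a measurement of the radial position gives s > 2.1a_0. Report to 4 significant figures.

P ≈ 0.8675

Integrate the radial probability density 4πs²|u|² over s > 2.1a_0.
Normalization gives A² = 1/(45·π·a_0^7/2).
In terms of t = s/a_0 (A², 4π and the length scale all cancel between numerator and denominator), P = [∫_{2.1}^{∞} t^6·e^(-2·t) dt] / [∫_{0}^{∞} t^6·e^(-2·t) dt].
With ∫ t^6·e^(-2·t) dt = -(4·t^6 + 12·t^5 + 30·t^4 + 60·t^3 + 90·t^2 + 90·t + 45)·e^(-2·t)/8 + C, the region integral is ≈ 4.87948 and the full one is 45/8.
This evaluates to P = 0.86746.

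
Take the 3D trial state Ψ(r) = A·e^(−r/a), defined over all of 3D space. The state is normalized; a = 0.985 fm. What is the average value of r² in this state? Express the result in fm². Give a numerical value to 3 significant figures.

⟨r²⟩ = ∫ r^2 |Ψ|² 4πr² dr over the full domain.
Recall ∫₀^∞ r^m e^(−r/β) dr = m!·β^(m+1), since the A² factors cancel between numerator and denominator, ⟨r²⟩ = 3·a^2.
Putting a = 0.985 gives 2.911.

⟨r^2⟩ ≈ 2.91 fm^2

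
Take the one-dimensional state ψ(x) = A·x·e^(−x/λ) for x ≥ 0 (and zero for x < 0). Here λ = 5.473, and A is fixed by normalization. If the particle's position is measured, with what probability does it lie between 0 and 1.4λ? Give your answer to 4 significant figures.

P ≈ 0.5305

P = ∫_{0}^{1.4λ} |ψ(x)|² dx.
The normalization integral ∫|ψ|²dx over the whole domain equals λ^3/4·A², and A² cancels in the ratio.
In terms of u = x/λ (A² and the length scale cancel between numerator and denominator), P = [∫_{0}^{1.4} u^2·e^(-2·u) du] / [∫_{0}^{∞} u^2·e^(-2·u) du].
Using ∫ u^2·e^(-2·u) du = -(2·u^2 + 2·u + 1)·e^(-2·u)/4, the numerator is 1/4 - 193·e^(-14/5)/100 and the denominator is 1/4.
Taking the ratio, P = 0.53055.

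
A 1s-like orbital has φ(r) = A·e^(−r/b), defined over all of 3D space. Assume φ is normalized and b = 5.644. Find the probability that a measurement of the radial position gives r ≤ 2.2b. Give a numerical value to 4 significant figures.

P ≈ 0.8149

P = ∫ |φ|² 4πr² dr over r ≤ 2.2b.
Normalization gives A² = 1/(π·b^3).
Substituting u = r/b, A², 4π and the length scale all cancel in the ratio: P = ∫_{0}^{2.2} u^2·e^(-2·u) du / ∫_{0}^{∞} u^2·e^(-2·u) du.
Using ∫ u^2·e^(-2·u) du = -(2·u^2 + 2·u + 1)·e^(-2·u)/4, the numerator is 1/4 - 377·e^(-22/5)/100 and the denominator is 1/4.
This evaluates to P = 0.81486.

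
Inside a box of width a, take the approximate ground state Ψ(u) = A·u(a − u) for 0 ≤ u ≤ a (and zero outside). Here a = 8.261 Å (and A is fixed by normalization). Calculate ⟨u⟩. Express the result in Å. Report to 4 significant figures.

⟨u⟩ ≈ 4.131 Å

⟨u⟩ = ∫ u |Ψ|² du over the full domain.
Expanding the polynomial and integrating term by term, evaluating both integrals, ⟨u⟩ = a/2.
Putting a = 8.261 gives 4.1305.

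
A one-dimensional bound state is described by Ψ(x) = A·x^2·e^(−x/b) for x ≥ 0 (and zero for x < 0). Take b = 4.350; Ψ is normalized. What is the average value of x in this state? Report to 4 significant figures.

By definition ⟨x⟩ = ∫ x |Ψ(x)|² dx.
The ratio of the moment integral to the normalization integral gives ⟨x⟩ = 5·b/2.
With b = 4.350, ⟨x⟩ = 10.875.

⟨x⟩ ≈ 10.88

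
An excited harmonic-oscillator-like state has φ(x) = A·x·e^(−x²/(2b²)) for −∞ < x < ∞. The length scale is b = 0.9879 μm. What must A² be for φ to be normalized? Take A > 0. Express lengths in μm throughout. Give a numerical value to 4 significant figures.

We need A² ∫|f|² dx = 1, taking the integral from −∞ to ∞.
Differentiating ∫e^(−αx²) dx = √(π/α) under α to get the higher moments, the integral (without the A² prefactor) comes out to √(π)·b^3/2.
Setting this equal to 1 gives A² = 1/(√(π)·b^3/2).
Substituting b = 0.9879 gives A² = 1.1704, so A = 1.0818.

A^2 ≈ 1.170 μm^(-3)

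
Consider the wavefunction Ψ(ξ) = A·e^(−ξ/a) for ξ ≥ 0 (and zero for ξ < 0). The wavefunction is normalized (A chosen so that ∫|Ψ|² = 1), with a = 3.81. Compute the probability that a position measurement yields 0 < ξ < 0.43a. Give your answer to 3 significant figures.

P ≈ 0.577

|Ψ|² is the probability density, so P = ∫_{0}^{0.43a} |Ψ|² dξ.
With A² fixed by ∫|Ψ|² = 1, i.e. A² = (a/2)^(−1), substitute and integrate.
Substituting u = ξ/a, A² and the length scale cancel in the ratio: P = ∫_{0}^{0.43} e^(-2·u) du / ∫_{0}^{∞} e^(-2·u) du.
Using ∫ e^(-2·u) du = -e^(-2·u)/2, the numerator is 1/2 - e^(-43/50)/2 and the denominator is 1/2.
Evaluating gives P = 0.5768.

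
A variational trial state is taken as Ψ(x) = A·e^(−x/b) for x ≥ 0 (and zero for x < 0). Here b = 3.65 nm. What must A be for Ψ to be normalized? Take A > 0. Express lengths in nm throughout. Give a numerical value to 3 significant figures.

Require ∫ |Ψ|² dx = 1 over the whole domain.
∫|Ψ|² dx = A²·(b/2).
Hence A² = 1/[b/2].
Substituting b = 3.65 gives A² = 0.5479, so A = 0.7402.

A ≈ 0.740 nm^(-1/2)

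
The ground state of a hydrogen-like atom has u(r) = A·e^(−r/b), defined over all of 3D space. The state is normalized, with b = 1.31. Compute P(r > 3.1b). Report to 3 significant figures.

P ≈ 0.0536

With dV = 4πr²dr, the probability is ∫|u|² dV over r > 3.1b.
A² is fixed by ∫₀^∞ 4πr²|u|² dr = 1, i.e. A² = (π·b^3)^(−1).
Let t = r/b; then A², 4π and the length scale all cancel, so P = ∫_{3.1}^{∞} t^2·e^(-2·t) dt ÷ ∫_{0}^{∞} t^2·e^(-2·t) dt.
With ∫ t^2·e^(-2·t) dt = -(2·t^2 + 2·t + 1)·e^(-2·t)/4 + C, the region integral is 1321·e^(-31/5)/200 and the full one is 1/4.
Taking the ratio yields P = 0.05362.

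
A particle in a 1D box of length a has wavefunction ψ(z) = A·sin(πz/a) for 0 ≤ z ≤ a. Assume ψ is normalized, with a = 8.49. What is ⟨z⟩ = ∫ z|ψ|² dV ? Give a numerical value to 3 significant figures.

The expectation value is the |ψ|²-weighted average of z: ∫ z|ψ|² dz.
Since the A² factors cancel between numerator and denominator, ⟨z⟩ = a/2.
Putting a = 8.49 gives 4.245.

⟨z⟩ ≈ 4.25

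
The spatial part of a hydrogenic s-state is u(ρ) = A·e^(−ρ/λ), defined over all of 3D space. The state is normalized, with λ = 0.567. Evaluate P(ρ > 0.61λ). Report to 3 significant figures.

Integrate the radial probability density 4πρ²|u|² over ρ > 0.61λ.
Normalization gives A² = 1/(π·λ^3).
In terms of t = ρ/λ (A², 4π and the length scale all cancel between numerator and denominator), P = [∫_{0.61}^{∞} t^2·e^(-2·t) dt] / [∫_{0}^{∞} t^2·e^(-2·t) dt].
An antiderivative of t^2·e^(-2·t) is -(2·t^2 + 2·t + 1)·e^(-2·t)/4; evaluating from 0.61 to ∞ gives ≈ 0.21878, while the full integral is 1/4.
Taking the ratio yields P = 0.8751.

P ≈ 0.875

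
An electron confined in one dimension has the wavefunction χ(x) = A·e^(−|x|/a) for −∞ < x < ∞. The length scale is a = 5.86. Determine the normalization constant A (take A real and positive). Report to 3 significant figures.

A ≈ 0.413

Normalization requires ∫|χ|² dx = 1, integrated from −∞ to ∞.
With ∫₀^∞ x^0 e^(−αx) dx = 0!/α^1, carrying out the integral gives A² · a.
Substituting a = 5.86 gives A² = 0.1706, so A = 0.4131.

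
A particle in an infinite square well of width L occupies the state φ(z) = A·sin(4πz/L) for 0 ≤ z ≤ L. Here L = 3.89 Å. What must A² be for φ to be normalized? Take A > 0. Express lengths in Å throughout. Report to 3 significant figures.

A^2 ≈ 0.514 Å^(-1)

The normalization condition is ∫|φ|² dz = 1 from 0 to L.
With ∫₀^L sin²(nπz/L) dz = L/2, ∫|φ|² dz = A²·(L/2).
Hence A² = 1/[L/2].
With L = 3.89: A² = 0.5141 and A = 0.7170.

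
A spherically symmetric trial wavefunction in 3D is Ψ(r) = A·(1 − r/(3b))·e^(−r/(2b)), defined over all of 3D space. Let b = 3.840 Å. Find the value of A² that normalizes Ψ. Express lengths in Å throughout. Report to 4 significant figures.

A^2 ≈ 0.002108 Å^(-3)

Require ∫ |Ψ|² 4πr² dr = 1 over the whole domain.
The angular integral contributes 4π, leaving ∫₀^∞ r²|Ψ|² dr.
Recall ∫₀^∞ r^m e^(−r/β) dr = m!·β^(m+1), carrying out the integral gives A² · 8·π·b^3/3.
Setting this equal to 1 gives A² = 1/(8·π·b^3/3).
With b = 3.840: A² = 0.0021081 and A = 0.045914.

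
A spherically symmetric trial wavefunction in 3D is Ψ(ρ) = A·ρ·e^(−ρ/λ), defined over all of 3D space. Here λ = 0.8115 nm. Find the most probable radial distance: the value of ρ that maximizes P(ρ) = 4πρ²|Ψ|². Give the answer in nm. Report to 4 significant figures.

ρ ≈ 1.623 nm

Differentiate P(ρ) = 4πρ²|Ψ|² with respect to ρ and set to zero.
This gives ρ = 2·λ.
With λ = 0.8115, the most probable radial distance is 1.6230 nm.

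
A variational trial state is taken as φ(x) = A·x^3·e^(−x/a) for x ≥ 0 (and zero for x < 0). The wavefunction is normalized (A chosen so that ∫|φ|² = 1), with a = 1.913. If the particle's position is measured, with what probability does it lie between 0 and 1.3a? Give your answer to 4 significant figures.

|φ|² is the probability density, so P = ∫_{0}^{1.3a} |φ|² dx.
With A² fixed by ∫|φ|² = 1, i.e. A² = (45·a^7/8)^(−1), substitute and integrate.
Let u = x/a; then A² and the length scale cancel, so P = ∫_{0}^{1.3} u^6·e^(-2·u) du ÷ ∫_{0}^{∞} u^6·e^(-2·u) du.
With ∫ u^6·e^(-2·u) du = -(4·u^6 + 12·u^5 + 30·u^4 + 60·u^3 + 90·u^2 + 90·u + 45)·e^(-2·u)/8 + C, the region integral is ≈ 0.0965818 and the full one is 45/8.
Taking the ratio, P = 0.017170.

P ≈ 0.01717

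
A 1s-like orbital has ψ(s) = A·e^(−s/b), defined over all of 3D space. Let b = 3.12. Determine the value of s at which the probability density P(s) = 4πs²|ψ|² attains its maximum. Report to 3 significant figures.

s ≈ 3.12

Differentiate P(s) = 4πs²|ψ|² with respect to s and set to zero.
Solving yields s = b.
With b = 3.12, the most probable radial distance is 3.120.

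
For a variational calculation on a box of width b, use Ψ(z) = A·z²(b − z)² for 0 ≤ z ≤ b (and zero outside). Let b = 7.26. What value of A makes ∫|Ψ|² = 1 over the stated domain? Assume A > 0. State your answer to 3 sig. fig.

A ≈ 0.00335

We need A² ∫|f|² dz = 1, taking the integral from 0 to b.
∫|Ψ|² dz = A²·(b^9/630).
So A² = (b^9/630)^(−1).
With b = 7.26: A² = 0.00001124 and A = 0.003353.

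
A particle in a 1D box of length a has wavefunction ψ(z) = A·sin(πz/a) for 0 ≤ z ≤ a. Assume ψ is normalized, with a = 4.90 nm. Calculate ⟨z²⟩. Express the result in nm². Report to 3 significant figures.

By definition ⟨z²⟩ = ∫ z^2 |ψ(z)|² dz.
Using sin²θ = (1 − cos 2θ)/2, evaluating both integrals, ⟨z²⟩ = -a^2/(2·π^2) + a^2/3.
With a = 4.90, ⟨z^2⟩ = 6.787.

⟨z^2⟩ ≈ 6.79 nm^2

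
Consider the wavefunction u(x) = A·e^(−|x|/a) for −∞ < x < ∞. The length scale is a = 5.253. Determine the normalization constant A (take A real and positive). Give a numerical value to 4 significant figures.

A ≈ 0.4363

Normalization requires ∫|u|² dx = 1, integrated from −∞ to ∞.
With ∫₀^∞ x^0 e^(−αx) dx = 0!/α^1, ∫|u|² dx = A²·(a).
Hence A² = 1/[a].
With a = 5.253: A² = 0.19037 and A = 0.43631.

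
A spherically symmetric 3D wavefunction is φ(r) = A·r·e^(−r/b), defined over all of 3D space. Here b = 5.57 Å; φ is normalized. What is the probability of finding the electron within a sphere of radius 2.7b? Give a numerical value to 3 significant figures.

Integrate the radial probability density 4πr²|φ|² over r ≤ 2.7b.
A² is fixed by ∫₀^∞ 4πr²|φ|² dr = 1, i.e. A² = (3·π·b^5)^(−1).
In terms of u = r/b (A², 4π and the length scale all cancel between numerator and denominator), P = [∫_{0}^{2.7} u^4·e^(-2·u) du] / [∫_{0}^{∞} u^4·e^(-2·u) du].
With ∫ u^4·e^(-2·u) du = -(u^4/2 + u^3 + 3·u^2/2 + 3·u/2 + 3/4)·e^(-2·u) + C, the region integral is ≈ 0.47002 and the full one is 3/4.
This evaluates to P = 0.6267.

P ≈ 0.627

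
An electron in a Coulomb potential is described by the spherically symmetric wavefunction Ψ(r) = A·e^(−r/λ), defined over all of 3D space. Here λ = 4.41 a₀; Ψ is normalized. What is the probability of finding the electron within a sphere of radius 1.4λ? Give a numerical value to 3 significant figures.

P ≈ 0.531

P = ∫ |Ψ|² 4πr² dr over r ≤ 1.4λ.
A² is fixed by ∫₀^∞ 4πr²|Ψ|² dr = 1, i.e. A² = (π·λ^3)^(−1).
Substituting u = r/λ, A², 4π and the length scale all cancel in the ratio: P = ∫_{0}^{1.4} u^2·e^(-2·u) du / ∫_{0}^{∞} u^2·e^(-2·u) du.
With ∫ u^2·e^(-2·u) du = -(2·u^2 + 2·u + 1)·e^(-2·u)/4 + C, the region integral is 1/4 - 193·e^(-14/5)/100 and the full one is 1/4.
Taking the ratio yields P = 0.5305.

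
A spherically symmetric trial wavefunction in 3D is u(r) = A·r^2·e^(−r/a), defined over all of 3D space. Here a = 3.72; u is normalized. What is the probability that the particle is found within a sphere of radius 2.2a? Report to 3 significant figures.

P ≈ 0.156

With dV = 4πr²dr, the probability is ∫|u|² dV over r ≤ 2.2a.
The full normalization integral is A²·[45·π·a^7/2] = 1, fixing A².
Substituting t = r/a, A², 4π and the length scale all cancel in the ratio: P = ∫_{0}^{2.2} t^6·e^(-2·t) dt / ∫_{0}^{∞} t^6·e^(-2·t) dt.
With ∫ t^6·e^(-2·t) dt = -(4·t^6 + 12·t^5 + 30·t^4 + 60·t^3 + 90·t^2 + 90·t + 45)·e^(-2·t)/8 + C, the region integral is ≈ 0.87950 and the full one is 45/8.
The region integral divided by the full integral gives P = 0.1564.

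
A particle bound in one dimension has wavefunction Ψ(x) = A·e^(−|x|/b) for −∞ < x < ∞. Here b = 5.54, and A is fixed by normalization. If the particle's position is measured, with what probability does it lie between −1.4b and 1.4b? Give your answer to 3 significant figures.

P ≈ 0.939

P = ∫_{−1.4b}^{1.4b} |Ψ(x)|² dx.
The normalization integral ∫|Ψ|²dx over the whole domain equals b·A², and A² cancels in the ratio.
Both integrals are even about x = 0, so only the x ≥ 0 halves are needed (the factors of 2 cancel). Substituting u = x/b, A² and the length scale cancel in the ratio: P = ∫_{0}^{1.4} e^(-2·u) du / ∫_{0}^{∞} e^(-2·u) du.
An antiderivative of e^(-2·u) is -e^(-2·u)/2; evaluating from 0 to 1.4 gives 1/2 - e^(-14/5)/2, while the full integral is 1/2.
Evaluating gives P = 0.9392.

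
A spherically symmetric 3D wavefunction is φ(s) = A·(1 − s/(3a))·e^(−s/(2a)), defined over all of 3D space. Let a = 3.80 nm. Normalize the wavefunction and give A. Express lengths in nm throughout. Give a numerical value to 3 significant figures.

We need A² ∫|f|² 4πs² ds = 1, taking the integral from 0 to ∞.
The angular integral contributes 4π, leaving ∫₀^∞ s²|φ|² ds.
Using ∫₀^∞ sⁿ e^(−αs) ds = n!/αⁿ⁺¹, ∫|φ|² 4πs² ds = A²·(8·π·a^3/3).
Setting this equal to 1 gives A² = 1/(8·π·a^3/3).
Substituting a = 3.80 gives A² = 0.002175, so A = 0.04664.

A ≈ 0.0466 nm^(-3/2)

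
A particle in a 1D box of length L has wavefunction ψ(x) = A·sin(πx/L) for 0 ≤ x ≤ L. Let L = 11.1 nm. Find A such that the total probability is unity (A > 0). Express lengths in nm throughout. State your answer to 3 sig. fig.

A ≈ 0.424 nm^(-1/2)

We need A² ∫|f|² dx = 1, taking the integral from 0 to L.
With ψ = A·sin(πx/L), the integral evaluates to A²·[L/2].
Substituting L = 11.1 gives A² = 0.1802, so A = 0.4245.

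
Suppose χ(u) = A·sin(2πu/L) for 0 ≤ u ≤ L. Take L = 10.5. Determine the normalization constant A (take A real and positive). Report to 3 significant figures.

The normalization condition is ∫|χ|² du = 1 from 0 to L.
With χ = A·sin(2πu/L), the integral evaluates to A²·[L/2].
Setting this equal to 1 gives A² = 1/(L/2).
With L = 10.5: A² = 0.1905 and A = 0.4364.

A ≈ 0.436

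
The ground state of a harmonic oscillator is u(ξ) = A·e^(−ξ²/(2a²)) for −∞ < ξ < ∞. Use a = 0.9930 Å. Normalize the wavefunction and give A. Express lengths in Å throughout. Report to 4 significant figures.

A ≈ 0.7538 Å^(-1/2)

Require ∫ |u|² dξ = 1 over the whole domain.
∫|u|² dξ = A²·(√(π)·a).
Setting this equal to 1 gives A² = 1/(√(π)·a).
Substituting a = 0.9930 gives A² = 0.56817, so A = 0.75377.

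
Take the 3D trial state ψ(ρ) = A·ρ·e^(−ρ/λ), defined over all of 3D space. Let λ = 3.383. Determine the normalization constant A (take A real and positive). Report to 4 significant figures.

Require ∫ |ψ|² 4πρ² dρ = 1 over the whole domain.
Recall ∫₀^∞ ρ^m e^(−ρ/β) dρ = m!·β^(m+1), carrying out the integral gives A² · 3·π·λ^5.
So A² = (3·π·λ^5)^(−1).
Substituting λ = 3.383 gives A² = 0.00023945, so A = 0.015474.

A ≈ 0.01547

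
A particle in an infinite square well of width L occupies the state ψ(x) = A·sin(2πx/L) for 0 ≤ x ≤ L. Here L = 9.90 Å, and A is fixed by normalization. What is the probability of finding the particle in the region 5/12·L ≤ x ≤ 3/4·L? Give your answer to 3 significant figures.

P ≈ 0.264

The probability is P = ∫ |ψ|² dx over [5/12·L, 3/4·L].
The normalization integral ∫|ψ|²dx over the whole domain equals L/2·A², and A² cancels in the ratio.
Substituting u = x/L, A² and the length scale cancel in the ratio: P = ∫_{5/12}^{3/4} sin(2·π·u)^2 du / ∫_{0}^{1} sin(2·π·u)^2 du.
An antiderivative of sin(2·π·u)^2 is u/2 - sin(4·π·u)/(8·π); evaluating from 5/12 to 3/4 gives -√(3)/(16·π) + 1/6, while the full integral is 1/2.
Taking the ratio, P = (-√(3)/8 + π/3)/π.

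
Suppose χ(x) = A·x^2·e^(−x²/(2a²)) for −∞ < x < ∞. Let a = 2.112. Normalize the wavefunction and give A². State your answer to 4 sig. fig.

Require ∫ |χ|² dx = 1 over the whole domain.
∫|χ|² dx = A²·(3·√(π)·a^5/4).
With a = 2.112: A² = 0.017902 and A = 0.13380.

A^2 ≈ 0.01790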